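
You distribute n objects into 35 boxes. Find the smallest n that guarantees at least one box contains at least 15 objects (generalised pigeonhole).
n = (15 − 1)·35 + 1 = 491

By the generalised pigeonhole principle, to guarantee some box contains ≥ r objects we need more than (r − 1) · k objects total. Threshold: n = (r − 1) · k + 1. With r = 15 and k = 35: n = 14 · 35 + 1 = 490 + 1 = 491. For n = 490 = 14 · 35, we can put exactly 14 objects in every box, avoiding 15 in any single one — so 491 is tight.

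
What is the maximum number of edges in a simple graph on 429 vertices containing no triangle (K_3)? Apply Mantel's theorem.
ex(429, K_3) = ⌊429^2/4⌋ = 46010

Mantel (1907): a triangle-free graph on n vertices has at most ⌊n^2/4⌋ edges, with equality for the complete bipartite graph K_{⌊n/2⌋, ⌈n/2⌉}. For n = 429: ⌊429^2/4⌋ = ⌊184041/4⌋ = 46010. The extremal graph is K_{214, 215}, which has 214·215 = 46010 edges.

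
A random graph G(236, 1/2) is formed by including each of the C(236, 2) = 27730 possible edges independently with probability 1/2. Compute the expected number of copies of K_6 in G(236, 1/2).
E[# K_6] = C(236, 6) · (1/2)^C(6, 2) = 225070777932 / 2^15 = 56267694483/8192 ≈ 6868615.049194

For each 6-subset S of vertices (there are C(236, 6) = 225070777932 such S), let X_S = 1 if S induces a K_6 (all C(6, 2) = 15 edges present). Then P(X_S = 1) = (1/2)^15 = 1/32768. By linearity of expectation, E[# K_6] = C(236, 6) · (1/2)^15 = 225070777932 / 32768 = 56267694483/8192 ≈ 6868615.049194.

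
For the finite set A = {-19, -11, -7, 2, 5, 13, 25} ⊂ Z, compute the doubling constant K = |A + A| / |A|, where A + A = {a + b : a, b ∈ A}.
K = |A + A| / |A| = 24/7

Enumerate A + A = {a + b : a, b ∈ A}. With |A| = 7, there are |A|^2 = 49 ordered sum pairs; collecting distinct values, A + A = {-38, -30, -26, -22, -18, -17, -14, -9, -6, -5, -2, 2, 4, 6, 7, 10, 14, 15, 18, 26, 27, 30, 38, 50}, so |A + A| = 24. Thus K = 24/7. For comparison, the minimum possible |A + A| over all 7-element sets is 2·7 − 1 = 13 (so min K = 13/7), attained only by arithmetic progressions.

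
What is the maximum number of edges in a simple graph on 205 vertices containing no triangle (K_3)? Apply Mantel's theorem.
ex(205, K_3) = ⌊205^2/4⌋ = 10506

Mantel (1907): a triangle-free graph on n vertices has at most ⌊n^2/4⌋ edges, with equality for the complete bipartite graph K_{⌊n/2⌋, ⌈n/2⌉}. For n = 205: ⌊205^2/4⌋ = ⌊42025/4⌋ = 10506. The extremal graph is K_{102, 103}, which has 102·103 = 10506 edges.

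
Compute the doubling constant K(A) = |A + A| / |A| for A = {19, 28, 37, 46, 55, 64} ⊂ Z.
K = |A + A| / |A| = 11/6

Enumerate A + A = {a + b : a, b ∈ A}. With |A| = 6, there are |A|^2 = 36 ordered sum pairs; collecting distinct values, A + A = {38, 47, 56, 65, 74, 83, 92, 101, 110, 119, 128}, so |A + A| = 11. Thus K = 11/6. Here |A + A| = 2|A| − 1 = 11, the minimum possible — so K = 11/6 is minimal, which holds iff A is an arithmetic progression.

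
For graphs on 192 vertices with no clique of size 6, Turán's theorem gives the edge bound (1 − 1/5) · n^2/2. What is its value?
Turán density bound = (4/5) · 192^2/2 = 73728/5 ≈ 14745.6

Turán's theorem: ex(n, K_{r+1}) is achieved by the complete r-partite Turán graph T(n, r) with parts as balanced as possible, and is at most (1 − 1/r) · n^2/2. For r = 5, n = 192: the density bound is (4/5) · 36864/2 = 73728/5 ≈ 14745.6. The integer-valued extremum is e(T(192, 5)) = 14745, which is strictly less than the density bound 73728/5 since 5 ∤ 192 (the parts of T(192, 5) cannot all be equal).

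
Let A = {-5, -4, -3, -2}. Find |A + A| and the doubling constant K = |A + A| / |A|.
K = |A + A| / |A| = 7/4

Enumerate A + A = {a + b : a, b ∈ A}. With |A| = 4, there are |A|^2 = 16 ordered sum pairs; collecting distinct values, A + A = {-10, -9, -8, -7, -6, -5, -4}, so |A + A| = 7. Thus K = 7/4. Here |A + A| = 2|A| − 1 = 7, the minimum possible — so K = 7/4 is minimal, which holds iff A is an arithmetic progression.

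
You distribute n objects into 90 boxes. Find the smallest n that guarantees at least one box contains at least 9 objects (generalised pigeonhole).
n = (9 − 1)·90 + 1 = 721

By the generalised pigeonhole principle, to guarantee some box contains ≥ r objects we need more than (r − 1) · k objects total. Threshold: n = (r − 1) · k + 1. With r = 9 and k = 90: n = 8 · 90 + 1 = 720 + 1 = 721. For n = 720 = 8 · 90, we can put exactly 8 objects in every box, avoiding 9 in any single one — so 721 is tight.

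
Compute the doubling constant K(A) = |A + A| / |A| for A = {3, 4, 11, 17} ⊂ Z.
K = |A + A| / |A| = 10/4 = 5/2

Enumerate A + A = {a + b : a, b ∈ A}. With |A| = 4, there are |A|^2 = 16 ordered sum pairs; collecting distinct values, A + A = {6, 7, 8, 14, 15, 20, 21, 22, 28, 34}, so |A + A| = 10. Thus K = 10/4 = 5/2. For comparison, the minimum possible |A + A| over all 4-element sets is 2·4 − 1 = 7 (so min K = 7/4), attained only by arithmetic progressions.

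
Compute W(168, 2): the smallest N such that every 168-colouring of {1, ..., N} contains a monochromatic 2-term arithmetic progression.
W(168, 2) = 168 + 1 = 169

A 2-term AP is any pair of integers, so a monochromatic 2-AP exists iff some colour is used at least twice. With 168 colours, the colouring i ↦ i on {1, ..., 168} uses each colour once, avoiding any monochromatic pair, so W(168, 2) > 168. For {1, ..., 169}, pigeonhole forces two integers of the same colour, which form a monochromatic 2-AP. Hence W(168, 2) = 169.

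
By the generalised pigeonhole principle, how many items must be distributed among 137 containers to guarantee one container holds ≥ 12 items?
n = (12 − 1)·137 + 1 = 1508

By the generalised pigeonhole principle, to guarantee some box contains ≥ r objects we need more than (r − 1) · k objects total. Threshold: n = (r − 1) · k + 1. With r = 12 and k = 137: n = 11 · 137 + 1 = 1507 + 1 = 1508. For n = 1507 = 11 · 137, we can put exactly 11 objects in every box, avoiding 12 in any single one — so 1508 is tight.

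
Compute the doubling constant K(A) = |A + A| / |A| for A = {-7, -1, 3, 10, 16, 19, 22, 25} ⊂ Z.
K = |A + A| / |A| = 28/8 = 7/2

Enumerate A + A = {a + b : a, b ∈ A}. With |A| = 8, there are |A|^2 = 64 ordered sum pairs; collecting distinct values, A + A = {-14, -8, -4, -2, 2, 3, 6, 9, 12, 13, 15, 18, 19, 20, 21, 22, 24, 25, 26, 28, 29, 32, 35, 38, 41, 44, 47, 50}, so |A + A| = 28. Thus K = 28/8 = 7/2. For comparison, the minimum possible |A + A| over all 8-element sets is 2·8 − 1 = 15 (so min K = 15/8), attained only by arithmetic progressions.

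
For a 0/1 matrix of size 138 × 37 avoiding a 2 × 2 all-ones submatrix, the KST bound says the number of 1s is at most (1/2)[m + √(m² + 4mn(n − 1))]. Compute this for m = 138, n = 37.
z(138, 37; 2, 2) ≤ (1/2)[138 + √(138² + 4·138·37·36)] = (1/2)[138 + √754308] = 503.2545

Kővári–Sós–Turán: let r_1, ..., r_138 be the row sums and z = Σ r_i the total number of 1s. Each pair of columns can share at most one row with both entries 1 (else a 2×2 all-ones block appears), so Σ_i C(r_i, 2) ≤ C(37, 2) = 666. By convexity Σ_i C(r_i, 2) ≥ 138·C(z/138, 2) = z(z − 138)/(2·138), giving z² − 138z − 138·37·36 ≤ 0 and hence z ≤ (1/2)[138 + √(19044 + 4·183816)] = (1/2)[138 + √754308] ≈ (1/2)(138 + 868.5091) = 503.2545.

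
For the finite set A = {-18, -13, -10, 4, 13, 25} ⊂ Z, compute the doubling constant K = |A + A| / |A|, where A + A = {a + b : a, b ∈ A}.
K = |A + A| / |A| = 21/6 = 7/2

Enumerate A + A = {a + b : a, b ∈ A}. With |A| = 6, there are |A|^2 = 36 ordered sum pairs; collecting distinct values, A + A = {-36, -31, -28, -26, -23, -20, -14, -9, -6, -5, 0, 3, 7, 8, 12, 15, 17, 26, 29, 38, 50}, so |A + A| = 21. Thus K = 21/6 = 7/2. For comparison, the minimum possible |A + A| over all 6-element sets is 2·6 − 1 = 11 (so min K = 11/6), attained only by arithmetic progressions.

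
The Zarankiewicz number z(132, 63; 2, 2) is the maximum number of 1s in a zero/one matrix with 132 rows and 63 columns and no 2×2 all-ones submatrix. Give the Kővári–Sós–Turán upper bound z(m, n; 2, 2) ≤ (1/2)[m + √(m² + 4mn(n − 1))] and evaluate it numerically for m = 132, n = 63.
z(132, 63; 2, 2) ≤ (1/2)[132 + √(132² + 4·132·63·62)] = (1/2)[132 + √2079792] = 787.0742

Kővári–Sós–Turán: let r_1, ..., r_132 be the row sums and z = Σ r_i the total number of 1s. Each pair of columns can share at most one row with both entries 1 (else a 2×2 all-ones block appears), so Σ_i C(r_i, 2) ≤ C(63, 2) = 1953. By convexity Σ_i C(r_i, 2) ≥ 132·C(z/132, 2) = z(z − 132)/(2·132), giving z² − 132z − 132·63·62 ≤ 0 and hence z ≤ (1/2)[132 + √(17424 + 4·515592)] = (1/2)[132 + √2079792] ≈ (1/2)(132 + 1442.1484) = 787.0742.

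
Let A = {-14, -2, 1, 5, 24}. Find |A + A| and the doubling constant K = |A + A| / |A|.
K = |A + A| / |A| = 14/5

Enumerate A + A = {a + b : a, b ∈ A}. With |A| = 5, there are |A|^2 = 25 ordered sum pairs; collecting distinct values, A + A = {-28, -16, -13, -9, -4, -1, 2, 3, 6, 10, 22, 25, 29, 48}, so |A + A| = 14. Thus K = 14/5. For comparison, the minimum possible |A + A| over all 5-element sets is 2·5 − 1 = 9 (so min K = 9/5), attained only by arithmetic progressions.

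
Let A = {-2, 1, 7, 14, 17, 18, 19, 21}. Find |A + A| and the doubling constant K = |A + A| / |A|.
K = |A + A| / |A| = 30/8 = 15/4

Enumerate A + A = {a + b : a, b ∈ A}. With |A| = 8, there are |A|^2 = 64 ordered sum pairs; collecting distinct values, A + A = {-4, -1, 2, 5, 8, 12, 14, 15, 16, 17, 18, 19, 20, 21, 22, 24, 25, 26, 28, 31, 32, 33, 34, 35, 36, 37, 38, 39, 40, 42}, so |A + A| = 30. Thus K = 30/8 = 15/4. For comparison, the minimum possible |A + A| over all 8-element sets is 2·8 − 1 = 15 (so min K = 15/8), attained only by arithmetic progressions.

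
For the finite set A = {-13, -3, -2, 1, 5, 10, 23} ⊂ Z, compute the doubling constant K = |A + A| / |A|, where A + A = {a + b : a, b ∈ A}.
K = |A + A| / |A| = 25/7

Enumerate A + A = {a + b : a, b ∈ A}. With |A| = 7, there are |A|^2 = 49 ordered sum pairs; collecting distinct values, A + A = {-26, -16, -15, -12, -8, -6, -5, -4, -3, -2, -1, 2, 3, 6, 7, 8, 10, 11, 15, 20, 21, 24, 28, 33, 46}, so |A + A| = 25. Thus K = 25/7. For comparison, the minimum possible |A + A| over all 7-element sets is 2·7 − 1 = 13 (so min K = 13/7), attained only by arithmetic progressions.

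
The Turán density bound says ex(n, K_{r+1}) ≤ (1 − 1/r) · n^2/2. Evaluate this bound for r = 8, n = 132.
Turán density bound = (7/8) · 132^2/2 = 7623

Turán's theorem: ex(n, K_{r+1}) is achieved by the complete r-partite Turán graph T(n, r) with parts as balanced as possible, and is at most (1 − 1/r) · n^2/2. For r = 8, n = 132: the density bound is (7/8) · 17424/2 = 7623. The integer-valued extremum is e(T(132, 8)) = 7622, which is strictly less than the density bound 7623 since 8 ∤ 132 (the parts of T(132, 8) cannot all be equal).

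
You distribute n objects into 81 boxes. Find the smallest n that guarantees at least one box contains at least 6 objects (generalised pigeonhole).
n = (6 − 1)·81 + 1 = 406

By the generalised pigeonhole principle, to guarantee some box contains ≥ r objects we need more than (r − 1) · k objects total. Threshold: n = (r − 1) · k + 1. With r = 6 and k = 81: n = 5 · 81 + 1 = 405 + 1 = 406. For n = 405 = 5 · 81, we can put exactly 5 objects in every box, avoiding 6 in any single one — so 406 is tight.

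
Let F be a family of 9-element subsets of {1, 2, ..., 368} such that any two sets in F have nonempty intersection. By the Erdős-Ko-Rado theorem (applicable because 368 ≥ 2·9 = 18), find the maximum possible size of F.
max |F| = C(367, 8) = 7558676743123935

Erdős-Ko-Rado (1961): when n ≥ 2k, max |F| = C(n−1, k−1). The bound is attained by the star {A : i ∈ A} for any fixed i ∈ [n]. Here C(368−1, 9−1) = C(367, 8) = 7558676743123935.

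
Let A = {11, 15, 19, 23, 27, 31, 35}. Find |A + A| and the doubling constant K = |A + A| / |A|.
K = |A + A| / |A| = 13/7

Enumerate A + A = {a + b : a, b ∈ A}. With |A| = 7, there are |A|^2 = 49 ordered sum pairs; collecting distinct values, A + A = {22, 26, 30, 34, 38, 42, 46, 50, 54, 58, 62, 66, 70}, so |A + A| = 13. Thus K = 13/7. Here |A + A| = 2|A| − 1 = 13, the minimum possible — so K = 13/7 is minimal, which holds iff A is an arithmetic progression.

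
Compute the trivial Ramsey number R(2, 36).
R(2, 36) = 36

R(2, k) = k for all k ≥ 2: in a 2-colouring of K_k, either some edge is red (a red K_2) or all edges are blue (a blue K_k). And K_{35} coloured all-blue has no blue K_36, so R(2, 36) > 35. Hence R(2, 36) = 36.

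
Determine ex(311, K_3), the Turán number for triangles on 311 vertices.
ex(311, K_3) = ⌊311^2/4⌋ = 24180

Mantel (1907): a triangle-free graph on n vertices has at most ⌊n^2/4⌋ edges, with equality for the complete bipartite graph K_{⌊n/2⌋, ⌈n/2⌉}. For n = 311: ⌊311^2/4⌋ = ⌊96721/4⌋ = 24180. The extremal graph is K_{155, 156}, which has 155·156 = 24180 edges.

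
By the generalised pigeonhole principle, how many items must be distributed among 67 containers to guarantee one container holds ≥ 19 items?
n = (19 − 1)·67 + 1 = 1207

By the generalised pigeonhole principle, to guarantee some box contains ≥ r objects we need more than (r − 1) · k objects total. Threshold: n = (r − 1) · k + 1. With r = 19 and k = 67: n = 18 · 67 + 1 = 1206 + 1 = 1207. For n = 1206 = 18 · 67, we can put exactly 18 objects in every box, avoiding 19 in any single one — so 1207 is tight.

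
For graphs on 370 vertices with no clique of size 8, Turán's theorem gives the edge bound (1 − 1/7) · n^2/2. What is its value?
Turán density bound = (6/7) · 370^2/2 = 410700/7 ≈ 58671.4286

Turán's theorem: ex(n, K_{r+1}) is achieved by the complete r-partite Turán graph T(n, r) with parts as balanced as possible, and is at most (1 − 1/r) · n^2/2. For r = 7, n = 370: the density bound is (6/7) · 136900/2 = 410700/7 ≈ 58671.4286. The integer-valued extremum is e(T(370, 7)) = 58671, which is strictly less than the density bound 410700/7 since 7 ∤ 370 (the parts of T(370, 7) cannot all be equal).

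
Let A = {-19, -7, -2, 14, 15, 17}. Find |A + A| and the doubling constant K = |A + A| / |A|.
K = |A + A| / |A| = 20/6 = 10/3

Enumerate A + A = {a + b : a, b ∈ A}. With |A| = 6, there are |A|^2 = 36 ordered sum pairs; collecting distinct values, A + A = {-38, -26, -21, -14, -9, -5, -4, -2, 7, 8, 10, 12, 13, 15, 28, 29, 30, 31, 32, 34}, so |A + A| = 20. Thus K = 20/6 = 10/3. For comparison, the minimum possible |A + A| over all 6-element sets is 2·6 − 1 = 11 (so min K = 11/6), attained only by arithmetic progressions.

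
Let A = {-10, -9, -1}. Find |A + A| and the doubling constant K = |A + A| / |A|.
K = |A + A| / |A| = 6/3 = 2

Enumerate A + A = {a + b : a, b ∈ A}. With |A| = 3, there are |A|^2 = 9 ordered sum pairs; collecting distinct values, A + A = {-20, -19, -18, -11, -10, -2}, so |A + A| = 6. Thus K = 6/3 = 2. For comparison, the minimum possible |A + A| over all 3-element sets is 2·3 − 1 = 5 (so min K = 5/3), attained only by arithmetic progressions.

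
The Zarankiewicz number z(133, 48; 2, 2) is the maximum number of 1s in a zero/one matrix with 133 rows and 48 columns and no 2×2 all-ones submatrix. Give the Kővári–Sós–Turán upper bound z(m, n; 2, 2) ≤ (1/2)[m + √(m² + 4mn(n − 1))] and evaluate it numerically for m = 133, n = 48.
z(133, 48; 2, 2) ≤ (1/2)[133 + √(133² + 4·133·48·47)] = (1/2)[133 + √1217881] = 618.2882

Kővári–Sós–Turán: let r_1, ..., r_133 be the row sums and z = Σ r_i the total number of 1s. Each pair of columns can share at most one row with both entries 1 (else a 2×2 all-ones block appears), so Σ_i C(r_i, 2) ≤ C(48, 2) = 1128. By convexity Σ_i C(r_i, 2) ≥ 133·C(z/133, 2) = z(z − 133)/(2·133), giving z² − 133z − 133·48·47 ≤ 0 and hence z ≤ (1/2)[133 + √(17689 + 4·300048)] = (1/2)[133 + √1217881] ≈ (1/2)(133 + 1103.5765) = 618.2882.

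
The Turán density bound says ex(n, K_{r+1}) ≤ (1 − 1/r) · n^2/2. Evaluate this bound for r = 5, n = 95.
Turán density bound = (4/5) · 95^2/2 = 3610

Turán's theorem: ex(n, K_{r+1}) is achieved by the complete r-partite Turán graph T(n, r) with parts as balanced as possible, and is at most (1 − 1/r) · n^2/2. For r = 5, n = 95: the density bound is (4/5) · 9025/2 = 3610. Since 5 ∣ 95, the Turán graph T(95, 5) has parts of equal size 19, and its edge count e(T(95, 5)) = 3610 attains the density bound exactly.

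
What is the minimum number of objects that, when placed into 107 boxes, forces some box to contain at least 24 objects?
n = (24 − 1)·107 + 1 = 2462

By the generalised pigeonhole principle, to guarantee some box contains ≥ r objects we need more than (r − 1) · k objects total. Threshold: n = (r − 1) · k + 1. With r = 24 and k = 107: n = 23 · 107 + 1 = 2461 + 1 = 2462. For n = 2461 = 23 · 107, we can put exactly 23 objects in every box, avoiding 24 in any single one — so 2462 is tight.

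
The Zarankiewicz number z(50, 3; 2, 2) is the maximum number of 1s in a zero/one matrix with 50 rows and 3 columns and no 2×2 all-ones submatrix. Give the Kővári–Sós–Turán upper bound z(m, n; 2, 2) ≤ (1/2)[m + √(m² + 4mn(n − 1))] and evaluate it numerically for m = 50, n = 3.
z(50, 3; 2, 2) ≤ (1/2)[50 + √(50² + 4·50·3·2)] = (1/2)[50 + √3700] = 55.4138

Kővári–Sós–Turán: let r_1, ..., r_50 be the row sums and z = Σ r_i the total number of 1s. Each pair of columns can share at most one row with both entries 1 (else a 2×2 all-ones block appears), so Σ_i C(r_i, 2) ≤ C(3, 2) = 3. By convexity Σ_i C(r_i, 2) ≥ 50·C(z/50, 2) = z(z − 50)/(2·50), giving z² − 50z − 50·3·2 ≤ 0 and hence z ≤ (1/2)[50 + √(2500 + 4·300)] = (1/2)[50 + √3700] ≈ (1/2)(50 + 60.8276) = 55.4138.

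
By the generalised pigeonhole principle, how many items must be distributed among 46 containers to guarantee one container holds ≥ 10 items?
n = (10 − 1)·46 + 1 = 415

By the generalised pigeonhole principle, to guarantee some box contains ≥ r objects we need more than (r − 1) · k objects total. Threshold: n = (r − 1) · k + 1. With r = 10 and k = 46: n = 9 · 46 + 1 = 414 + 1 = 415. For n = 414 = 9 · 46, we can put exactly 9 objects in every box, avoiding 10 in any single one — so 415 is tight.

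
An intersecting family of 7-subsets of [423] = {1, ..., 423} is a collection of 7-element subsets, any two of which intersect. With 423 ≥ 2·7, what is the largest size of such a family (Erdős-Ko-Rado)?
max |F| = C(422, 6) = 7568985974473

Erdős-Ko-Rado (1961): when n ≥ 2k, max |F| = C(n−1, k−1). The bound is attained by the star {A : i ∈ A} for any fixed i ∈ [n]. Here C(423−1, 7−1) = C(422, 6) = 7568985974473.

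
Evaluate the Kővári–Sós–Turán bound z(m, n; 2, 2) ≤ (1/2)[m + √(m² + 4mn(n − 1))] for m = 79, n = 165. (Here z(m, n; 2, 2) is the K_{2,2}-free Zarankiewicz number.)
z(79, 165; 2, 2) ≤ (1/2)[79 + √(79² + 4·79·165·164)] = (1/2)[79 + √8557201] = 1502.1347

Kővári–Sós–Turán: let r_1, ..., r_79 be the row sums and z = Σ r_i the total number of 1s. Each pair of columns can share at most one row with both entries 1 (else a 2×2 all-ones block appears), so Σ_i C(r_i, 2) ≤ C(165, 2) = 13530. By convexity Σ_i C(r_i, 2) ≥ 79·C(z/79, 2) = z(z − 79)/(2·79), giving z² − 79z − 79·165·164 ≤ 0 and hence z ≤ (1/2)[79 + √(6241 + 4·2137740)] = (1/2)[79 + √8557201] ≈ (1/2)(79 + 2925.2694) = 1502.1347.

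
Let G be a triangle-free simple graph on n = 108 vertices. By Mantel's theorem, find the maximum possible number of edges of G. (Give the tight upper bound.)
ex(108, K_3) = ⌊108^2/4⌋ = 2916

Mantel (1907): a triangle-free graph on n vertices has at most ⌊n^2/4⌋ edges, with equality for the complete bipartite graph K_{⌊n/2⌋, ⌈n/2⌉}. For n = 108: ⌊108^2/4⌋ = ⌊11664/4⌋ = 2916. The extremal graph is K_{54, 54}, which has 54·54 = 2916 edges.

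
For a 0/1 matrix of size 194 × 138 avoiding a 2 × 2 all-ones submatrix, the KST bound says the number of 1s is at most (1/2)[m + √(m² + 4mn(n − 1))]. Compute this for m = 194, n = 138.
z(194, 138; 2, 2) ≤ (1/2)[194 + √(194² + 4·194·138·137)] = (1/2)[194 + √14708692] = 2014.5956

Kővári–Sós–Turán: let r_1, ..., r_194 be the row sums and z = Σ r_i the total number of 1s. Each pair of columns can share at most one row with both entries 1 (else a 2×2 all-ones block appears), so Σ_i C(r_i, 2) ≤ C(138, 2) = 9453. By convexity Σ_i C(r_i, 2) ≥ 194·C(z/194, 2) = z(z − 194)/(2·194), giving z² − 194z − 194·138·137 ≤ 0 and hence z ≤ (1/2)[194 + √(37636 + 4·3667764)] = (1/2)[194 + √14708692] ≈ (1/2)(194 + 3835.1913) = 2014.5956.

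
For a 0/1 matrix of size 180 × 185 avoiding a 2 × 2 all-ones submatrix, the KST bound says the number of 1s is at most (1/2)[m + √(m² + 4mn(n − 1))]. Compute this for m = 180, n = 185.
z(180, 185; 2, 2) ≤ (1/2)[180 + √(180² + 4·180·185·184)] = (1/2)[180 + √24541200] = 2566.9538

Kővári–Sós–Turán: let r_1, ..., r_180 be the row sums and z = Σ r_i the total number of 1s. Each pair of columns can share at most one row with both entries 1 (else a 2×2 all-ones block appears), so Σ_i C(r_i, 2) ≤ C(185, 2) = 17020. By convexity Σ_i C(r_i, 2) ≥ 180·C(z/180, 2) = z(z − 180)/(2·180), giving z² − 180z − 180·185·184 ≤ 0 and hence z ≤ (1/2)[180 + √(32400 + 4·6127200)] = (1/2)[180 + √24541200] ≈ (1/2)(180 + 4953.9075) = 2566.9538.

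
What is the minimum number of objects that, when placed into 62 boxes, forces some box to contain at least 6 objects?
n = (6 − 1)·62 + 1 = 311

By the generalised pigeonhole principle, to guarantee some box contains ≥ r objects we need more than (r − 1) · k objects total. Threshold: n = (r − 1) · k + 1. With r = 6 and k = 62: n = 5 · 62 + 1 = 310 + 1 = 311. For n = 310 = 5 · 62, we can put exactly 5 objects in every box, avoiding 6 in any single one — so 311 is tight.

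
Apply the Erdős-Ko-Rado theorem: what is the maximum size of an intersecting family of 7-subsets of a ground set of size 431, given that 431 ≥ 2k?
max |F| = C(430, 6) = 8477414620675

The Erdős-Ko-Rado theorem states: for n ≥ 2k, an intersecting family of k-subsets of an n-element set has size at most C(n − 1, k − 1), with equality for 'star' families {A ⊆ [n] : |A| = k, i ∈ A} (fix an element i). For n = 431, k = 7: C(430, 6) = 8477414620675.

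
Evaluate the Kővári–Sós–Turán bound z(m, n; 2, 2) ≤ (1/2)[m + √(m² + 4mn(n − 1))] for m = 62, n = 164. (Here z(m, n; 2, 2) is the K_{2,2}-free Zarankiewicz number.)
z(62, 164; 2, 2) ≤ (1/2)[62 + √(62² + 4·62·164·163)] = (1/2)[62 + √6633380] = 1318.7674

Kővári–Sós–Turán: let r_1, ..., r_62 be the row sums and z = Σ r_i the total number of 1s. Each pair of columns can share at most one row with both entries 1 (else a 2×2 all-ones block appears), so Σ_i C(r_i, 2) ≤ C(164, 2) = 13366. By convexity Σ_i C(r_i, 2) ≥ 62·C(z/62, 2) = z(z − 62)/(2·62), giving z² − 62z − 62·164·163 ≤ 0 and hence z ≤ (1/2)[62 + √(3844 + 4·1657384)] = (1/2)[62 + √6633380] ≈ (1/2)(62 + 2575.5349) = 1318.7674.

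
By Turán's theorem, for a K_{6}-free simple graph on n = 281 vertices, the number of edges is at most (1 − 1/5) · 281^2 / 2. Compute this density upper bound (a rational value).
Turán density bound = (4/5) · 281^2/2 = 157922/5 ≈ 31584.4

Turán's theorem: ex(n, K_{r+1}) is achieved by the complete r-partite Turán graph T(n, r) with parts as balanced as possible, and is at most (1 − 1/r) · n^2/2. For r = 5, n = 281: the density bound is (4/5) · 78961/2 = 157922/5 ≈ 31584.4. The integer-valued extremum is e(T(281, 5)) = 31584, which is strictly less than the density bound 157922/5 since 5 ∤ 281 (the parts of T(281, 5) cannot all be equal).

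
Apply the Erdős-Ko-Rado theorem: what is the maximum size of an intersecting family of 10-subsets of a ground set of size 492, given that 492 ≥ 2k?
max |F| = C(491, 9) = 4245635264147361315

The Erdős-Ko-Rado theorem states: for n ≥ 2k, an intersecting family of k-subsets of an n-element set has size at most C(n − 1, k − 1), with equality for 'star' families {A ⊆ [n] : |A| = k, i ∈ A} (fix an element i). For n = 492, k = 10: C(491, 9) = 4245635264147361315.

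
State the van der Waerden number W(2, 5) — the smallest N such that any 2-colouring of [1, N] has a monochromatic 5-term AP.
W(2, 5) = 178

W(2, 5) = 178. The lower bound W(2, 5) > 177 comes from an explicit good 2-colouring of [1, 177]; the upper bound W(2, 5) ≤ 178 was verified by exhaustive search over 2-colourings of [1, 178].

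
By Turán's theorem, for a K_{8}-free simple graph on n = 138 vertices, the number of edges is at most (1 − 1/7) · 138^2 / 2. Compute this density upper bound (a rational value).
Turán density bound = (6/7) · 138^2/2 = 57132/7 ≈ 8161.7143

Turán's theorem: ex(n, K_{r+1}) is achieved by the complete r-partite Turán graph T(n, r) with parts as balanced as possible, and is at most (1 − 1/r) · n^2/2. For r = 7, n = 138: the density bound is (6/7) · 19044/2 = 57132/7 ≈ 8161.7143. The integer-valued extremum is e(T(138, 7)) = 8161, which is strictly less than the density bound 57132/7 since 7 ∤ 138 (the parts of T(138, 7) cannot all be equal).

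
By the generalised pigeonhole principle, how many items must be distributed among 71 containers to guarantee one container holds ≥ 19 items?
n = (19 − 1)·71 + 1 = 1279

By the generalised pigeonhole principle, to guarantee some box contains ≥ r objects we need more than (r − 1) · k objects total. Threshold: n = (r − 1) · k + 1. With r = 19 and k = 71: n = 18 · 71 + 1 = 1278 + 1 = 1279. For n = 1278 = 18 · 71, we can put exactly 18 objects in every box, avoiding 19 in any single one — so 1279 is tight.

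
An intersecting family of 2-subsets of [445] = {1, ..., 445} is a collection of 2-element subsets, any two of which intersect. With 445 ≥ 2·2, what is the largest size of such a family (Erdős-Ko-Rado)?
max |F| = C(444, 1) = 444

Erdős-Ko-Rado (1961): when n ≥ 2k, max |F| = C(n−1, k−1). The bound is attained by the star {A : i ∈ A} for any fixed i ∈ [n]. Here C(445−1, 2−1) = C(444, 1) = 444.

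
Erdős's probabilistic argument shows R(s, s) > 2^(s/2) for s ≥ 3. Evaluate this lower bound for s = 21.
2^(21/2) = 1448.1547; so R(21, 21) > 1448.1547

Colour each edge of K_n uniformly at random with red/blue. The expected number of monochromatic K_21 is C(n, 21) · 2 · 2^(−C(21,2)). If C(n, 21) · 2^(1 − C(21,2)) < 1, then with positive probability no monochromatic K_21 exists, so R(21, 21) > n. The standard estimate C(n, 21) ≤ n^21/21! shows this inequality holds whenever n ≤ 2^(21/2) (since 21! · 2^(C(21,2) − 1) > 2^(21^2/2) ≥ n^21). Hence R(21, 21) > 2^(21/2) = 1448.1547.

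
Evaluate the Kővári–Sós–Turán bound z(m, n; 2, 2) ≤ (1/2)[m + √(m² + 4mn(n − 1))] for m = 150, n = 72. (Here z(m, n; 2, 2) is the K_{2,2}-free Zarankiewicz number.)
z(150, 72; 2, 2) ≤ (1/2)[150 + √(150² + 4·150·72·71)] = (1/2)[150 + √3089700] = 953.8771

Kővári–Sós–Turán: let r_1, ..., r_150 be the row sums and z = Σ r_i the total number of 1s. Each pair of columns can share at most one row with both entries 1 (else a 2×2 all-ones block appears), so Σ_i C(r_i, 2) ≤ C(72, 2) = 2556. By convexity Σ_i C(r_i, 2) ≥ 150·C(z/150, 2) = z(z − 150)/(2·150), giving z² − 150z − 150·72·71 ≤ 0 and hence z ≤ (1/2)[150 + √(22500 + 4·766800)] = (1/2)[150 + √3089700] ≈ (1/2)(150 + 1757.7542) = 953.8771.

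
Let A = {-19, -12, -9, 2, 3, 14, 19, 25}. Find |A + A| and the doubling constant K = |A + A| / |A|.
K = |A + A| / |A| = 32/8 = 4

Enumerate A + A = {a + b : a, b ∈ A}. With |A| = 8, there are |A|^2 = 64 ordered sum pairs; collecting distinct values, A + A = {-38, -31, -28, -24, -21, -18, -17, -16, -10, -9, -7, -6, -5, 0, 2, 4, 5, 6, 7, 10, 13, 16, 17, 21, 22, 27, 28, 33, 38, 39, 44, 50}, so |A + A| = 32. Thus K = 32/8 = 4. For comparison, the minimum possible |A + A| over all 8-element sets is 2·8 − 1 = 15 (so min K = 15/8), attained only by arithmetic progressions.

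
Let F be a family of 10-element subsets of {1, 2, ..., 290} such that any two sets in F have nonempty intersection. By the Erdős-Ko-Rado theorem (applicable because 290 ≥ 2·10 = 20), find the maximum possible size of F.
max |F| = C(289, 9) = 34172778477483932

The Erdős-Ko-Rado theorem states: for n ≥ 2k, an intersecting family of k-subsets of an n-element set has size at most C(n − 1, k − 1), with equality for 'star' families {A ⊆ [n] : |A| = k, i ∈ A} (fix an element i). For n = 290, k = 10: C(289, 9) = 34172778477483932.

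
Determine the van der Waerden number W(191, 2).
W(191, 2) = 191 + 1 = 192

A 2-term AP is any pair of integers, so a monochromatic 2-AP exists iff some colour is used at least twice. With 191 colours, the colouring i ↦ i on {1, ..., 191} uses each colour once, avoiding any monochromatic pair, so W(191, 2) > 191. For {1, ..., 192}, pigeonhole forces two integers of the same colour, which form a monochromatic 2-AP. Hence W(191, 2) = 192.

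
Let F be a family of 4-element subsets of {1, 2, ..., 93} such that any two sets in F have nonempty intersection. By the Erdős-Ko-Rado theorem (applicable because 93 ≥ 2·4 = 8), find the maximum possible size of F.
max |F| = C(92, 3) = 125580

Erdős-Ko-Rado (1961): when n ≥ 2k, max |F| = C(n−1, k−1). The bound is attained by the star {A : i ∈ A} for any fixed i ∈ [n]. Here C(93−1, 4−1) = C(92, 3) = 125580.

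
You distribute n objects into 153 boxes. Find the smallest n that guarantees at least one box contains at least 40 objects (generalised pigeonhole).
n = (40 − 1)·153 + 1 = 5968

By the generalised pigeonhole principle, to guarantee some box contains ≥ r objects we need more than (r − 1) · k objects total. Threshold: n = (r − 1) · k + 1. With r = 40 and k = 153: n = 39 · 153 + 1 = 5967 + 1 = 5968. For n = 5967 = 39 · 153, we can put exactly 39 objects in every box, avoiding 40 in any single one — so 5968 is tight.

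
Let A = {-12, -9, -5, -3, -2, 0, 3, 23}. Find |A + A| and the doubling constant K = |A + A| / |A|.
K = |A + A| / |A| = 29/8

Enumerate A + A = {a + b : a, b ∈ A}. With |A| = 8, there are |A|^2 = 64 ordered sum pairs; collecting distinct values, A + A = {-24, -21, -18, -17, -15, -14, -12, -11, -10, -9, -8, -7, -6, -5, -4, -3, -2, 0, 1, 3, 6, 11, 14, 18, 20, 21, 23, 26, 46}, so |A + A| = 29. Thus K = 29/8. For comparison, the minimum possible |A + A| over all 8-element sets is 2·8 − 1 = 15 (so min K = 15/8), attained only by arithmetic progressions.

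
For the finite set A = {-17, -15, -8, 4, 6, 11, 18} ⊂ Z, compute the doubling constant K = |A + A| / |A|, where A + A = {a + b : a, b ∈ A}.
K = |A + A| / |A| = 23/7

Enumerate A + A = {a + b : a, b ∈ A}. With |A| = 7, there are |A|^2 = 49 ordered sum pairs; collecting distinct values, A + A = {-34, -32, -30, -25, -23, -16, -13, -11, -9, -6, -4, -2, 1, 3, 8, 10, 12, 15, 17, 22, 24, 29, 36}, so |A + A| = 23. Thus K = 23/7. For comparison, the minimum possible |A + A| over all 7-element sets is 2·7 − 1 = 13 (so min K = 13/7), attained only by arithmetic progressions.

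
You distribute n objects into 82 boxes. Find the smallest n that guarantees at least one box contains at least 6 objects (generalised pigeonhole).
n = (6 − 1)·82 + 1 = 411

By the generalised pigeonhole principle, to guarantee some box contains ≥ r objects we need more than (r − 1) · k objects total. Threshold: n = (r − 1) · k + 1. With r = 6 and k = 82: n = 5 · 82 + 1 = 410 + 1 = 411. For n = 410 = 5 · 82, we can put exactly 5 objects in every box, avoiding 6 in any single one — so 411 is tight.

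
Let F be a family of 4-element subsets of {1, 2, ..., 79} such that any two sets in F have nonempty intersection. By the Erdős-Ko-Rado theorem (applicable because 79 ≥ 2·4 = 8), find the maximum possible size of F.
max |F| = C(78, 3) = 76076

The Erdős-Ko-Rado theorem states: for n ≥ 2k, an intersecting family of k-subsets of an n-element set has size at most C(n − 1, k − 1), with equality for 'star' families {A ⊆ [n] : |A| = k, i ∈ A} (fix an element i). For n = 79, k = 4: C(78, 3) = 76076.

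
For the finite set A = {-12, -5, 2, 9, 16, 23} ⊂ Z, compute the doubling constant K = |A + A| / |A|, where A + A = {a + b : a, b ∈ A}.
K = |A + A| / |A| = 11/6

Enumerate A + A = {a + b : a, b ∈ A}. With |A| = 6, there are |A|^2 = 36 ordered sum pairs; collecting distinct values, A + A = {-24, -17, -10, -3, 4, 11, 18, 25, 32, 39, 46}, so |A + A| = 11. Thus K = 11/6. Here |A + A| = 2|A| − 1 = 11, the minimum possible — so K = 11/6 is minimal, which holds iff A is an arithmetic progression.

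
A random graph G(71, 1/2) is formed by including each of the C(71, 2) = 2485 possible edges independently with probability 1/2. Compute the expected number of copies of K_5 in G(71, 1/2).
E[# K_5] = C(71, 5) · (1/2)^C(5, 2) = 13019909 / 2^10 ≈ 12714.754883

For each 5-subset S of vertices (there are C(71, 5) = 13019909 such S), let X_S = 1 if S induces a K_5 (all C(5, 2) = 10 edges present). Then P(X_S = 1) = (1/2)^10 = 1/1024. By linearity of expectation, E[# K_5] = C(71, 5) · (1/2)^10 = 13019909 / 1024 ≈ 12714.754883.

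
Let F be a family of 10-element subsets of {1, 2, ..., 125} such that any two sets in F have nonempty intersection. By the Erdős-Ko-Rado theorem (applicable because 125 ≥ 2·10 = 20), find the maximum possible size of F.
max |F| = C(124, 9) = 14189367287524

The Erdős-Ko-Rado theorem states: for n ≥ 2k, an intersecting family of k-subsets of an n-element set has size at most C(n − 1, k − 1), with equality for 'star' families {A ⊆ [n] : |A| = k, i ∈ A} (fix an element i). For n = 125, k = 10: C(124, 9) = 14189367287524.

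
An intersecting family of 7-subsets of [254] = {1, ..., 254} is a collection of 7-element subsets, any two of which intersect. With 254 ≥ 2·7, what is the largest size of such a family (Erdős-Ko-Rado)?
max |F| = C(253, 6) = 343125759900

Erdős-Ko-Rado (1961): when n ≥ 2k, max |F| = C(n−1, k−1). The bound is attained by the star {A : i ∈ A} for any fixed i ∈ [n]. Here C(254−1, 7−1) = C(253, 6) = 343125759900.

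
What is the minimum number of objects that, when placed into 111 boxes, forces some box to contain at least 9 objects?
n = (9 − 1)·111 + 1 = 889

By the generalised pigeonhole principle, to guarantee some box contains ≥ r objects we need more than (r − 1) · k objects total. Threshold: n = (r − 1) · k + 1. With r = 9 and k = 111: n = 8 · 111 + 1 = 888 + 1 = 889. For n = 888 = 8 · 111, we can put exactly 8 objects in every box, avoiding 9 in any single one — so 889 is tight.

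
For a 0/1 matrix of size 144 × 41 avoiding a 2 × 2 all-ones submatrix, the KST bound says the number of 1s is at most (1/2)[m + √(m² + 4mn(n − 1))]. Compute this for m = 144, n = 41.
z(144, 41; 2, 2) ≤ (1/2)[144 + √(144² + 4·144·41·40)] = (1/2)[144 + √965376] = 563.2677

Kővári–Sós–Turán: let r_1, ..., r_144 be the row sums and z = Σ r_i the total number of 1s. Each pair of columns can share at most one row with both entries 1 (else a 2×2 all-ones block appears), so Σ_i C(r_i, 2) ≤ C(41, 2) = 820. By convexity Σ_i C(r_i, 2) ≥ 144·C(z/144, 2) = z(z − 144)/(2·144), giving z² − 144z − 144·41·40 ≤ 0 and hence z ≤ (1/2)[144 + √(20736 + 4·236160)] = (1/2)[144 + √965376] ≈ (1/2)(144 + 982.5355) = 563.2677.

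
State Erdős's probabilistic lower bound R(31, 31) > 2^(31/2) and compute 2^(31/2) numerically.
2^(31/2) = 46340.95; so R(31, 31) > 46340.95

Colour each edge of K_n uniformly at random with red/blue. The expected number of monochromatic K_31 is C(n, 31) · 2 · 2^(−C(31,2)). If C(n, 31) · 2^(1 − C(31,2)) < 1, then with positive probability no monochromatic K_31 exists, so R(31, 31) > n. The standard estimate C(n, 31) ≤ n^31/31! shows this inequality holds whenever n ≤ 2^(31/2) (since 31! · 2^(C(31,2) − 1) > 2^(31^2/2) ≥ n^31). Hence R(31, 31) > 2^(31/2) = 46340.95.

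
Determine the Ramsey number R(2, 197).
R(2, 197) = 197

R(2, k) = k for all k ≥ 2: in a 2-colouring of K_k, either some edge is red (a red K_2) or all edges are blue (a blue K_k). And K_{196} coloured all-blue has no blue K_197, so R(2, 197) > 196. Hence R(2, 197) = 197.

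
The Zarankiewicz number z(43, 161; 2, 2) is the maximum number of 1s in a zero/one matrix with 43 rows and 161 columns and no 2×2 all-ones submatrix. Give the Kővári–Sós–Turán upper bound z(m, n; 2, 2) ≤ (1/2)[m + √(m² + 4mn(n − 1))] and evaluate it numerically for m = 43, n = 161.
z(43, 161; 2, 2) ≤ (1/2)[43 + √(43² + 4·43·161·160)] = (1/2)[43 + √4432569] = 1074.1834

Kővári–Sós–Turán: let r_1, ..., r_43 be the row sums and z = Σ r_i the total number of 1s. Each pair of columns can share at most one row with both entries 1 (else a 2×2 all-ones block appears), so Σ_i C(r_i, 2) ≤ C(161, 2) = 12880. By convexity Σ_i C(r_i, 2) ≥ 43·C(z/43, 2) = z(z − 43)/(2·43), giving z² − 43z − 43·161·160 ≤ 0 and hence z ≤ (1/2)[43 + √(1849 + 4·1107680)] = (1/2)[43 + √4432569] ≈ (1/2)(43 + 2105.3667) = 1074.1834.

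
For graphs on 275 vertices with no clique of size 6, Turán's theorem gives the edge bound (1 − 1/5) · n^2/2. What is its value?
Turán density bound = (4/5) · 275^2/2 = 30250

Turán's theorem: ex(n, K_{r+1}) is achieved by the complete r-partite Turán graph T(n, r) with parts as balanced as possible, and is at most (1 − 1/r) · n^2/2. For r = 5, n = 275: the density bound is (4/5) · 75625/2 = 30250. Since 5 ∣ 275, the Turán graph T(275, 5) has parts of equal size 55, and its edge count e(T(275, 5)) = 30250 attains the density bound exactly.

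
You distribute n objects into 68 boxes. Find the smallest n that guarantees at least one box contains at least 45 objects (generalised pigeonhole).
n = (45 − 1)·68 + 1 = 2993

By the generalised pigeonhole principle, to guarantee some box contains ≥ r objects we need more than (r − 1) · k objects total. Threshold: n = (r − 1) · k + 1. With r = 45 and k = 68: n = 44 · 68 + 1 = 2992 + 1 = 2993. For n = 2992 = 44 · 68, we can put exactly 44 objects in every box, avoiding 45 in any single one — so 2993 is tight.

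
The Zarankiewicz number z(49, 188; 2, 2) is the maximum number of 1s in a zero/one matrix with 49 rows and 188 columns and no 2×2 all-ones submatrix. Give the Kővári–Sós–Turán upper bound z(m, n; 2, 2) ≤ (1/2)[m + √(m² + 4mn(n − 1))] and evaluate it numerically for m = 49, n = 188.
z(49, 188; 2, 2) ≤ (1/2)[49 + √(49² + 4·49·188·187)] = (1/2)[49 + √6892977] = 1337.224

Kővári–Sós–Turán: let r_1, ..., r_49 be the row sums and z = Σ r_i the total number of 1s. Each pair of columns can share at most one row with both entries 1 (else a 2×2 all-ones block appears), so Σ_i C(r_i, 2) ≤ C(188, 2) = 17578. By convexity Σ_i C(r_i, 2) ≥ 49·C(z/49, 2) = z(z − 49)/(2·49), giving z² − 49z − 49·188·187 ≤ 0 and hence z ≤ (1/2)[49 + √(2401 + 4·1722644)] = (1/2)[49 + √6892977] ≈ (1/2)(49 + 2625.448) = 1337.224.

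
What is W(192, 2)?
W(192, 2) = 192 + 1 = 193

A 2-term AP is any pair of integers, so a monochromatic 2-AP exists iff some colour is used at least twice. With 192 colours, the colouring i ↦ i on {1, ..., 192} uses each colour once, avoiding any monochromatic pair, so W(192, 2) > 192. For {1, ..., 193}, pigeonhole forces two integers of the same colour, which form a monochromatic 2-AP. Hence W(192, 2) = 193.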